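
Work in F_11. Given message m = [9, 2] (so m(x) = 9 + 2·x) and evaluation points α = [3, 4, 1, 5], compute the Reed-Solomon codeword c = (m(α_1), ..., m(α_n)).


c = [4, 6, 0, 8]

Message polynomial: m(x) = 9 + 2·x (mod 11).
For each evaluation point α_i, compute m(α_i) mod 11:
  α_1 = 3: Horner steps 2 → 4, so m(3) = 4.
  α_2 = 4: Horner steps 2 → 6, so m(4) = 6.
  α_3 = 1: Horner steps 2 → 0, so m(1) = 0.
  α_4 = 5: Horner steps 2 → 8, so m(5) = 8.
Codeword c = [4, 6, 0, 8] ∈ F_11^4.


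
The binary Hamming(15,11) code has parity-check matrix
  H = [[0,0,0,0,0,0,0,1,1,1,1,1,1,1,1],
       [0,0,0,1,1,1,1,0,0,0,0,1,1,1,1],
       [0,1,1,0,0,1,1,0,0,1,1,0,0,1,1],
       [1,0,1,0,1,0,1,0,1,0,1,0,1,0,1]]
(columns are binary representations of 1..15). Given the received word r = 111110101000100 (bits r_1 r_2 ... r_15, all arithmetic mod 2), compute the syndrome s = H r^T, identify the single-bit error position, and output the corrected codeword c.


s = (0, 0, 1, 0)^T, error position = 2, corrected codeword c = 101110101000100

Compute s = H r^T mod 2 one row at a time:
  s_1 = 0 + 1 + 0 + 0 + 0 + 1 + 0 + 0 = 2 ≡ 0 (mod 2).
  s_2 = 1 + 1 + 0 + 1 + 0 + 1 + 0 + 0 = 4 ≡ 0 (mod 2).
  s_3 = 1 + 1 + 0 + 1 + 0 + 0 + 0 + 0 = 3 ≡ 1 (mod 2).
  s_4 = 1 + 1 + 1 + 1 + 1 + 0 + 1 + 0 = 6 ≡ 0 (mod 2).
s = (0, 0, 1, 0)^T — this equals column 2 of H (binary 0010), so error is at position 2.
Correct: flip bit 2 of r = 111110101000100 to get c = 101110101000100.


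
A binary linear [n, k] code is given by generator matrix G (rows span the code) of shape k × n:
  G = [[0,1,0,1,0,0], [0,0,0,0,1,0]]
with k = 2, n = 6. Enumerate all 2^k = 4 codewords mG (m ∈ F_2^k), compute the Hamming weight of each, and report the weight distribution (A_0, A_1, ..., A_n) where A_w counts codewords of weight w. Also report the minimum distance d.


Weight distribution: A_0 = 1, A_1 = 1, A_2 = 1, A_3 = 1. Minimum distance d = 1.

Enumerate all 2^2 = 4 messages m ∈ F_2^2.
For each, compute codeword c = mG in F_2^6, then tally its weight.
  m = 00 → c = 000000, weight = 0.
  m = 10 → c = 010100, weight = 2.
  m = 01 → c = 000010, weight = 1.
  m = 11 → c = 010110, weight = 3.
Tally weights:
  weight 0: 1 codewords.
  weight 1: 1 codewords.
  weight 2: 1 codewords.
  weight 3: 1 codewords.
Minimum distance d = smallest w > 0 with A_w > 0 = 1.
Sanity: Σ A_w = 4 = 2^2 = 4 ✓.


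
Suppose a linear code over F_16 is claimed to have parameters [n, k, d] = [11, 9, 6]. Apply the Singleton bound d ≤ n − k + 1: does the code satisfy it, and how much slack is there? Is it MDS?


Singleton RHS = n − k + 1 = 3, slack = -3, bound violated (no such code; not MDS).

Singleton bound: d ≤ n − k + 1.
Here n = 11, k = 9, so n − k + 1 = 3.
Given d = 6, check d ≤ 3: NO.
Slack = (n − k + 1) − d = -3.
The slack is negative: d = 6 exceeds n − k + 1 = 3 by 3, so the Singleton bound is violated and no linear [11, 9, 6]_16 code can exist. In particular it is not MDS (MDS requires d = n − k + 1 exactly).
Description: the claimed parameters are [11, 9, 6]_16; such a code would be impossible (violates the Singleton bound).


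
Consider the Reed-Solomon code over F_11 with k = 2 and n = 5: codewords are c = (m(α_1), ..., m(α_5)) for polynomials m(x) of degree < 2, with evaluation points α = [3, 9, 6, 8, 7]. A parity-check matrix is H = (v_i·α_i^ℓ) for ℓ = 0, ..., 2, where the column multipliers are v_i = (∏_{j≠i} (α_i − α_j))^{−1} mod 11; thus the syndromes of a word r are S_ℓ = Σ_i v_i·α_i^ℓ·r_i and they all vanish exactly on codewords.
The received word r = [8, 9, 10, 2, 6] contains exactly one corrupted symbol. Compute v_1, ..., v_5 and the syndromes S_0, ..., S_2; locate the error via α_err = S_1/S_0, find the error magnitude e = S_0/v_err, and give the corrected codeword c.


S = (1, 3, 9), error at position 1, error magnitude e = 8, c = [0, 9, 10, 2, 6].

Step 1: column multipliers v_i = (∏_{j≠i}(α_i − α_j))^{−1} mod 11.
  i = 1 (α = 3): (3−9)(3−6)(3−8)(3−7) = (−6)·(−3)·(−5)·(−4) = 360 ≡ 8, so v_1 = 8^{−1} = 7 (mod 11).
  i = 2 (α = 9): (9−3)(9−6)(9−8)(9−7) = 6·3·1·2 = 36 ≡ 3, so v_2 = 3^{−1} = 4 (mod 11).
  i = 3 (α = 6): (6−3)(6−9)(6−8)(6−7) = 3·(−3)·(−2)·(−1) = −18 ≡ 4, so v_3 = 4^{−1} = 3 (mod 11).
  i = 4 (α = 8): (8−3)(8−9)(8−6)(8−7) = 5·(−1)·2·1 = −10 ≡ 1, so v_4 = 1^{−1} = 1 (mod 11).
  i = 5 (α = 7): (7−3)(7−9)(7−6)(7−8) = 4·(−2)·1·(−1) = 8 ≡ 8, so v_5 = 8^{−1} = 7 (mod 11).
  v = [7, 4, 3, 1, 7].
Step 2: syndromes of r = [8, 9, 10, 2, 6] (all sums mod 11).
  S_0 = Σ v_i r_i = 7·8 + 4·9 + 3·10 + 1·2 + 7·6 = 166 ≡ 1.
  S_1 = Σ v_i α_i r_i = 7·3·8 + 4·9·9 + 3·6·10 + 1·8·2 + 7·7·6 = 982 ≡ 3.
  α_i^2 mod 11 = [9, 4, 3, 9, 5].
  S_2 = Σ v_i α_i^2 r_i = 7·9·8 + 4·4·9 + 3·3·10 + 1·9·2 + 7·5·6 = 966 ≡ 9.
  S = (1, 3, 9) ≠ 0, so r is not a codeword (an error is present).
Step 3: locate the error. For a single error e at position i, S_ℓ = v_i·e·α_i^ℓ, so α_err = S_1/S_0.
  S_0^{−1} = 1^{−1} = 1 (mod 11), so α_err = 3·1 = 3 ≡ 3 = α_1. Error position i = 1.
  Consistency check: S_2/S_1 = 9·4 = 36 ≡ 3 = α_err ✓ (single-error assumption holds).
Step 4: error magnitude e = S_0/v_1 = S_0·∏_{j≠1}(α_1 − α_j) = 1·8 = 8 ≡ 8 (mod 11).
Step 5: correct position 1: c_1 = r_1 − e = 8 − 8 ≡ 0 (mod 11). Hence c = [0, 9, 10, 2, 6].
  Check: interpolating c through the α_i gives m(x) = 1 + 7·x (degree < 2) with m(α_i) = c_i for every i, so c is indeed a codeword.


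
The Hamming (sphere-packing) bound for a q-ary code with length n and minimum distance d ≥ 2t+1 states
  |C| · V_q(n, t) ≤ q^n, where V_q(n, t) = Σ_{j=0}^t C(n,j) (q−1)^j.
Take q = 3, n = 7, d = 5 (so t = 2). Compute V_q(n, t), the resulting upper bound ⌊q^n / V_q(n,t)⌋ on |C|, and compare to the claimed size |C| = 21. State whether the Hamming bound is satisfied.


V_q(n, t) = 99, q^n = 2187, Hamming bound = 22, |C| = 21 ≤ bound (satisfied).

Step 1: Compute V_q(n, t) = Σ_{j=0}^2 C(n, j) (q−1)^j.
  j = 0: C(7,0)·(2)^0 = 1·1 = 1.
  j = 1: C(7,1)·(2)^1 = 7·2 = 14.
  j = 2: C(7,2)·(2)^2 = 21·4 = 84.
  V_q(n, t) = 1 + 14 + 84 = 99.
Step 2: q^n = 3^7 = 2187.
Step 3: Hamming bound ⌊q^n / V_q(n,t)⌋ = ⌊2187/99⌋ = 22.
Step 4: Compare |C| = 21 to 22: satisfied.
The claimed |C| lies below the Hamming bound.


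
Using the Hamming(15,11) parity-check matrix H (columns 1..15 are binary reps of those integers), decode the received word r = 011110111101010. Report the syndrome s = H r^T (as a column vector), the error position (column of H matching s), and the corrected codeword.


s = (1, 1, 1, 0)^T, error position = 14, corrected codeword c = 011110111101000

Compute s = H r^T mod 2 one row at a time:
  s_1 = 1 + 1 + 1 + 0 + 1 + 0 + 1 + 0 = 5 ≡ 1 (mod 2).
  s_2 = 1 + 1 + 0 + 1 + 1 + 0 + 1 + 0 = 5 ≡ 1 (mod 2).
  s_3 = 1 + 1 + 0 + 1 + 1 + 0 + 1 + 0 = 5 ≡ 1 (mod 2).
  s_4 = 0 + 1 + 1 + 1 + 1 + 0 + 0 + 0 = 4 ≡ 0 (mod 2).
s = (1, 1, 1, 0)^T — this equals column 14 of H (binary 1110), so error is at position 14.
Correct: flip bit 14 of r = 011110111101010 to get c = 011110111101000.


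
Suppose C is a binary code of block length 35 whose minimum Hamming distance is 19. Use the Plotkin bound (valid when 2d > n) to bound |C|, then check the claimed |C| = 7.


Plotkin bound M ≤ 12; given |C| = 7 ≤ bound (satisfied).

Check applicability: 2d = 38, n = 35.
2d − n = 3 > 0, so Plotkin applies.
Compute d/(2d−n) = 19/3 ≈ 6.3333.
⌊d/(2d−n)⌋ = 6.
Plotkin bound: M ≤ 2·6 = 12.
Given |C| = 7, check: satisfied.
This |C| is below the Plotkin bound.


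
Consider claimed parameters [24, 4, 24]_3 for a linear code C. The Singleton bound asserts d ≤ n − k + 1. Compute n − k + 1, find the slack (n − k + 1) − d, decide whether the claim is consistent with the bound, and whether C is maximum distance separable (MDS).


Singleton RHS = n − k + 1 = 21, slack = -3, bound violated (no such code; not MDS).

Singleton bound: d ≤ n − k + 1.
Here n = 24, k = 4, so n − k + 1 = 21.
Given d = 24, check d ≤ 21: NO.
Slack = (n − k + 1) − d = -3.
The slack is negative: d = 24 exceeds n − k + 1 = 21 by 3, so the Singleton bound is violated and no linear [24, 4, 24]_3 code can exist. In particular it is not MDS (MDS requires d = n − k + 1 exactly).
Description: the claimed parameters are [24, 4, 24]_3; such a code would be impossible (violates the Singleton bound).


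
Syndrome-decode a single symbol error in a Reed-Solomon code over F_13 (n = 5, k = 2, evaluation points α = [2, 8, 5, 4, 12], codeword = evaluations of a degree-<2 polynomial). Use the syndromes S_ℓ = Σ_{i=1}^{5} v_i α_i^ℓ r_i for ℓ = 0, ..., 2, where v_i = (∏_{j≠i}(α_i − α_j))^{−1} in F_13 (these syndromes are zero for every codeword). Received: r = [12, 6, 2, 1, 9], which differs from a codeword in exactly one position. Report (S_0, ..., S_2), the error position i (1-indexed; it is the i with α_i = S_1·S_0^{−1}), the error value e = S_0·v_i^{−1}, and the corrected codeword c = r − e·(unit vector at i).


S = (6, 9, 7), error at position 2, error magnitude e = 1, c = [12, 5, 2, 1, 9].

Step 1: column multipliers v_i = (∏_{j≠i}(α_i − α_j))^{−1} mod 13.
  i = 1 (α = 2): (2−8)(2−5)(2−4)(2−12) = (−6)·(−3)·(−2)·(−10) = 360 ≡ 9, so v_1 = 9^{−1} = 3 (mod 13).
  i = 2 (α = 8): (8−2)(8−5)(8−4)(8−12) = 6·3·4·(−4) = −288 ≡ 11, so v_2 = 11^{−1} = 6 (mod 13).
  i = 3 (α = 5): (5−2)(5−8)(5−4)(5−12) = 3·(−3)·1·(−7) = 63 ≡ 11, so v_3 = 11^{−1} = 6 (mod 13).
  i = 4 (α = 4): (4−2)(4−8)(4−5)(4−12) = 2·(−4)·(−1)·(−8) = −64 ≡ 1, so v_4 = 1^{−1} = 1 (mod 13).
  i = 5 (α = 12): (12−2)(12−8)(12−5)(12−4) = 10·4·7·8 = 2240 ≡ 4, so v_5 = 4^{−1} = 10 (mod 13).
  v = [3, 6, 6, 1, 10].
Step 2: syndromes of r = [12, 6, 2, 1, 9] (all sums mod 13).
  S_0 = Σ v_i r_i = 3·12 + 6·6 + 6·2 + 1·1 + 10·9 = 175 ≡ 6.
  S_1 = Σ v_i α_i r_i = 3·2·12 + 6·8·6 + 6·5·2 + 1·4·1 + 10·12·9 = 1504 ≡ 9.
  α_i^2 mod 13 = [4, 12, 12, 3, 1].
  S_2 = Σ v_i α_i^2 r_i = 3·4·12 + 6·12·6 + 6·12·2 + 1·3·1 + 10·1·9 = 813 ≡ 7.
  S = (6, 9, 7) ≠ 0, so r is not a codeword (an error is present).
Step 3: locate the error. For a single error e at position i, S_ℓ = v_i·e·α_i^ℓ, so α_err = S_1/S_0.
  S_0^{−1} = 6^{−1} = 11 (mod 13), so α_err = 9·11 = 99 ≡ 8 = α_2. Error position i = 2.
  Consistency check: S_2/S_1 = 7·3 = 21 ≡ 8 = α_err ✓ (single-error assumption holds).
Step 4: error magnitude e = S_0/v_2 = S_0·∏_{j≠2}(α_2 − α_j) = 6·11 = 66 ≡ 1 (mod 13).
Step 5: correct position 2: c_2 = r_2 − e = 6 − 1 ≡ 5 (mod 13). Hence c = [12, 5, 2, 1, 9].
  Check: interpolating c through the α_i gives m(x) = 10 + 1·x (degree < 2) with m(α_i) = c_i for every i, so c is indeed a codeword.


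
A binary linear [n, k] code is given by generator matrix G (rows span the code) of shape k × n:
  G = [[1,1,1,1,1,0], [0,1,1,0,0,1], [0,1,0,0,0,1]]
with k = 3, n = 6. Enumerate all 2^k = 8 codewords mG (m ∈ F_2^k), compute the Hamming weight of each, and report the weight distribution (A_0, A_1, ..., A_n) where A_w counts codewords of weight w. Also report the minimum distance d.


Weight distribution: A_0 = 1, A_1 = 1, A_2 = 1, A_3 = 1, A_4 = 2, A_5 = 2. Minimum distance d = 1.

Enumerate all 2^3 = 8 messages m ∈ F_2^3.
For each, compute codeword c = mG in F_2^6, then tally its weight.
  m = 000 → c = 000000, weight = 0.
  m = 100 → c = 111110, weight = 5.
  m = 010 → c = 011001, weight = 3.
  m = 110 → c = 100111, weight = 4.
  m = 001 → c = 010001, weight = 2.
  m = 101 → c = 101111, weight = 5.
  m = 011 → c = 001000, weight = 1.
  m = 111 → c = 110110, weight = 4.
Tally weights:
  weight 0: 1 codewords.
  weight 1: 1 codewords.
  weight 2: 1 codewords.
  weight 3: 1 codewords.
  weight 4: 2 codewords.
  weight 5: 2 codewords.
Minimum distance d = smallest w > 0 with A_w > 0 = 1.
Sanity: Σ A_w = 8 = 2^3 = 8 ✓.


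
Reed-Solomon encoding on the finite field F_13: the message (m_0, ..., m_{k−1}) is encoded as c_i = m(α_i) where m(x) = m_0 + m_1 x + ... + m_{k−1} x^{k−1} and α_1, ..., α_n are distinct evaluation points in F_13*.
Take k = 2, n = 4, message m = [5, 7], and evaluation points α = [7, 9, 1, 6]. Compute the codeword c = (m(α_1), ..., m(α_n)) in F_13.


c = [2, 3, 12, 8]

Message polynomial: m(x) = 5 + 7·x (mod 13).
For each evaluation point α_i, compute m(α_i) mod 13:
  α_1 = 7: Horner steps 7 → 2, so m(7) = 2.
  α_2 = 9: Horner steps 7 → 3, so m(9) = 3.
  α_3 = 1: Horner steps 7 → 12, so m(1) = 12.
  α_4 = 6: Horner steps 7 → 8, so m(6) = 8.
Codeword c = [2, 3, 12, 8] ∈ F_13^4.


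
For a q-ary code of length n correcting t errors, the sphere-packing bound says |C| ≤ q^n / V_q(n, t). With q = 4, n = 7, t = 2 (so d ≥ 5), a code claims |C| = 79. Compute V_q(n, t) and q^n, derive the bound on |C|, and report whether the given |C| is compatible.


V_q(n, t) = 211, q^n = 16384, Hamming bound = 77, |C| = 79 > bound (violated).

Step 1: Compute V_q(n, t) = Σ_{j=0}^2 C(n, j) (q−1)^j.
  j = 0: C(7,0)·(3)^0 = 1·1 = 1.
  j = 1: C(7,1)·(3)^1 = 7·3 = 21.
  j = 2: C(7,2)·(3)^2 = 21·9 = 189.
  V_q(n, t) = 1 + 21 + 189 = 211.
Step 2: q^n = 4^7 = 16384.
Step 3: Hamming bound ⌊q^n / V_q(n,t)⌋ = ⌊16384/211⌋ = 77.
Step 4: Compare |C| = 79 to 77: violated.
The claimed |C| lies above the Hamming bound, so no 4-ary code of length 7 with d ≥ 5 can have 79 codewords.


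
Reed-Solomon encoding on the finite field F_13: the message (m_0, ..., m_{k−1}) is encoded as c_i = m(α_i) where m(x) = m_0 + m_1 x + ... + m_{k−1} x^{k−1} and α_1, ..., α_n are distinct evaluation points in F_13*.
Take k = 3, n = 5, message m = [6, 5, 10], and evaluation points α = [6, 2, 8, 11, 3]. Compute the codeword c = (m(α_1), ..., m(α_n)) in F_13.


c = [6, 4, 10, 10, 7]

Message polynomial: m(x) = 6 + 5·x + 10·x^2 (mod 13).
For each evaluation point α_i, compute m(α_i) mod 13:
  α_1 = 6: Horner steps 10 → 0 → 6, so m(6) = 6.
  α_2 = 2: Horner steps 10 → 12 → 4, so m(2) = 4.
  α_3 = 8: Horner steps 10 → 7 → 10, so m(8) = 10.
  α_4 = 11: Horner steps 10 → 11 → 10, so m(11) = 10.
  α_5 = 3: Horner steps 10 → 9 → 7, so m(3) = 7.
Codeword c = [6, 4, 10, 10, 7] ∈ F_13^5.


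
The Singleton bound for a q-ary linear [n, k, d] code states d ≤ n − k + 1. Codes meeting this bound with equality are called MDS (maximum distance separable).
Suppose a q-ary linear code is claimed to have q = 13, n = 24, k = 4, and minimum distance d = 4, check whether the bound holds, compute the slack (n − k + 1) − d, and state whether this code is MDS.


Singleton RHS = n − k + 1 = 21, slack = 17, bound satisfied, not MDS.

Singleton bound: d ≤ n − k + 1.
Here n = 24, k = 4, so n − k + 1 = 21.
Given d = 4, check d ≤ 21: YES.
Slack = (n − k + 1) − d = 17.
The code is NOT MDS (slack = 17 > 0).
Description: the claimed parameters are [24, 4, 4]_13; such a code would be non-MDS.


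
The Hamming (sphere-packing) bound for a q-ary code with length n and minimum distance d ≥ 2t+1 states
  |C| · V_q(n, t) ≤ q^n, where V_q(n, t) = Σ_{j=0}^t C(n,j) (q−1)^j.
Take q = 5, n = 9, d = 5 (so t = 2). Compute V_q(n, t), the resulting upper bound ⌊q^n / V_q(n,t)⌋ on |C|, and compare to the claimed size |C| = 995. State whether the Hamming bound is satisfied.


V_q(n, t) = 613, q^n = 1953125, Hamming bound = 3186, |C| = 995 ≤ bound (satisfied).

Step 1: Compute V_q(n, t) = Σ_{j=0}^2 C(n, j) (q−1)^j.
  j = 0: C(9,0)·(4)^0 = 1·1 = 1.
  j = 1: C(9,1)·(4)^1 = 9·4 = 36.
  j = 2: C(9,2)·(4)^2 = 36·16 = 576.
  V_q(n, t) = 1 + 36 + 576 = 613.
Step 2: q^n = 5^9 = 1953125.
Step 3: Hamming bound ⌊q^n / V_q(n,t)⌋ = ⌊1953125/613⌋ = 3186.
Step 4: Compare |C| = 995 to 3186: satisfied.
The claimed |C| lies below the Hamming bound.


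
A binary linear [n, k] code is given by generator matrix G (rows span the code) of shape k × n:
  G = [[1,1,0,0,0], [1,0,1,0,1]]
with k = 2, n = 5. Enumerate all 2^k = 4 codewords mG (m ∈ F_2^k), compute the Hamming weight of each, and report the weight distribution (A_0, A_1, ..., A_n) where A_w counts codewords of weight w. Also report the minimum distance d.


Weight distribution: A_0 = 1, A_2 = 1, A_3 = 2. Minimum distance d = 2.

Enumerate all 2^2 = 4 messages m ∈ F_2^2.
For each, compute codeword c = mG in F_2^5, then tally its weight.
  m = 00 → c = 00000, weight = 0.
  m = 10 → c = 11000, weight = 2.
  m = 01 → c = 10101, weight = 3.
  m = 11 → c = 01101, weight = 3.
Tally weights:
  weight 0: 1 codewords.
  weight 2: 1 codewords.
  weight 3: 2 codewords.
Minimum distance d = smallest w > 0 with A_w > 0 = 2.
Sanity: Σ A_w = 4 = 2^2 = 4 ✓.


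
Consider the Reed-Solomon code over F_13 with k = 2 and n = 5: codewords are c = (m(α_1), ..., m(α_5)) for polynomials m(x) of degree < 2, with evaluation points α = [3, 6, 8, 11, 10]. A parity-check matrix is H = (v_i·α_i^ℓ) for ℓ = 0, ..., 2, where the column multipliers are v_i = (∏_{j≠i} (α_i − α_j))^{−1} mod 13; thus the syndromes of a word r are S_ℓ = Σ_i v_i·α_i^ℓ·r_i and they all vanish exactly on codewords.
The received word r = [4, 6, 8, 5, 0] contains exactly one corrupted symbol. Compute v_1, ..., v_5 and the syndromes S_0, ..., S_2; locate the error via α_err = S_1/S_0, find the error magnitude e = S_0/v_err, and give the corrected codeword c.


S = (12, 5, 1), error at position 3, error magnitude e = 5, c = [4, 6, 3, 5, 0].

Step 1: column multipliers v_i = (∏_{j≠i}(α_i − α_j))^{−1} mod 13.
  i = 1 (α = 3): (3−6)(3−8)(3−11)(3−10) = (−3)·(−5)·(−8)·(−7) = 840 ≡ 8, so v_1 = 8^{−1} = 5 (mod 13).
  i = 2 (α = 6): (6−3)(6−8)(6−11)(6−10) = 3·(−2)·(−5)·(−4) = −120 ≡ 10, so v_2 = 10^{−1} = 4 (mod 13).
  i = 3 (α = 8): (8−3)(8−6)(8−11)(8−10) = 5·2·(−3)·(−2) = 60 ≡ 8, so v_3 = 8^{−1} = 5 (mod 13).
  i = 4 (α = 11): (11−3)(11−6)(11−8)(11−10) = 8·5·3·1 = 120 ≡ 3, so v_4 = 3^{−1} = 9 (mod 13).
  i = 5 (α = 10): (10−3)(10−6)(10−8)(10−11) = 7·4·2·(−1) = −56 ≡ 9, so v_5 = 9^{−1} = 3 (mod 13).
  v = [5, 4, 5, 9, 3].
Step 2: syndromes of r = [4, 6, 8, 5, 0] (all sums mod 13).
  S_0 = Σ v_i r_i = 5·4 + 4·6 + 5·8 + 9·5 + 3·0 = 129 ≡ 12.
  S_1 = Σ v_i α_i r_i = 5·3·4 + 4·6·6 + 5·8·8 + 9·11·5 + 3·10·0 = 1019 ≡ 5.
  α_i^2 mod 13 = [9, 10, 12, 4, 9].
  S_2 = Σ v_i α_i^2 r_i = 5·9·4 + 4·10·6 + 5·12·8 + 9·4·5 + 3·9·0 = 1080 ≡ 1.
  S = (12, 5, 1) ≠ 0, so r is not a codeword (an error is present).
Step 3: locate the error. For a single error e at position i, S_ℓ = v_i·e·α_i^ℓ, so α_err = S_1/S_0.
  S_0^{−1} = 12^{−1} = 12 (mod 13), so α_err = 5·12 = 60 ≡ 8 = α_3. Error position i = 3.
  Consistency check: S_2/S_1 = 1·8 = 8 ≡ 8 = α_err ✓ (single-error assumption holds).
Step 4: error magnitude e = S_0/v_3 = S_0·∏_{j≠3}(α_3 − α_j) = 12·8 = 96 ≡ 5 (mod 13).
Step 5: correct position 3: c_3 = r_3 − e = 8 − 5 ≡ 3 (mod 13). Hence c = [4, 6, 3, 5, 0].
  Check: interpolating c through the α_i gives m(x) = 2 + 5·x (degree < 2) with m(α_i) = c_i for every i, so c is indeed a codeword.


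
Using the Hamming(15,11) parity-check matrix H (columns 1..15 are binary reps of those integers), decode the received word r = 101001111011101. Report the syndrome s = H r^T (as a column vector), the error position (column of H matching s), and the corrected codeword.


s = (0, 1, 1, 1)^T, error position = 7, corrected codeword c = 101001011011101

Compute s = H r^T mod 2 one row at a time:
  s_1 = 1 + 1 + 0 + 1 + 1 + 1 + 0 + 1 = 6 ≡ 0 (mod 2).
  s_2 = 0 + 0 + 1 + 1 + 1 + 1 + 0 + 1 = 5 ≡ 1 (mod 2).
  s_3 = 0 + 1 + 1 + 1 + 0 + 1 + 0 + 1 = 5 ≡ 1 (mod 2).
  s_4 = 1 + 1 + 0 + 1 + 1 + 1 + 1 + 1 = 7 ≡ 1 (mod 2).
s = (0, 1, 1, 1)^T — this equals column 7 of H (binary 0111), so error is at position 7.
Correct: flip bit 7 of r = 101001111011101 to get c = 101001011011101.


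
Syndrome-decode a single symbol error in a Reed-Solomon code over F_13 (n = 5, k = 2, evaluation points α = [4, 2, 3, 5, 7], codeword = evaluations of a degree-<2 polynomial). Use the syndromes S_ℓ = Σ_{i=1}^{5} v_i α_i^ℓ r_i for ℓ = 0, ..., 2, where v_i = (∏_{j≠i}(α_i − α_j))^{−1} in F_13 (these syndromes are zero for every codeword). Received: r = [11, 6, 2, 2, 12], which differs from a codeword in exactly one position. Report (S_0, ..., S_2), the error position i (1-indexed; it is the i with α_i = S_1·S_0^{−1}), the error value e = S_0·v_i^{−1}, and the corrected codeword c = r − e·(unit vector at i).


S = (8, 1, 5), error at position 4, error magnitude e = 8, c = [11, 6, 2, 7, 12].

Step 1: column multipliers v_i = (∏_{j≠i}(α_i − α_j))^{−1} mod 13.
  i = 1 (α = 4): (4−2)(4−3)(4−5)(4−7) = 2·1·(−1)·(−3) = 6 ≡ 6, so v_1 = 6^{−1} = 11 (mod 13).
  i = 2 (α = 2): (2−4)(2−3)(2−5)(2−7) = (−2)·(−1)·(−3)·(−5) = 30 ≡ 4, so v_2 = 4^{−1} = 10 (mod 13).
  i = 3 (α = 3): (3−4)(3−2)(3−5)(3−7) = (−1)·1·(−2)·(−4) = −8 ≡ 5, so v_3 = 5^{−1} = 8 (mod 13).
  i = 4 (α = 5): (5−4)(5−2)(5−3)(5−7) = 1·3·2·(−2) = −12 ≡ 1, so v_4 = 1^{−1} = 1 (mod 13).
  i = 5 (α = 7): (7−4)(7−2)(7−3)(7−5) = 3·5·4·2 = 120 ≡ 3, so v_5 = 3^{−1} = 9 (mod 13).
  v = [11, 10, 8, 1, 9].
Step 2: syndromes of r = [11, 6, 2, 2, 12] (all sums mod 13).
  S_0 = Σ v_i r_i = 11·11 + 10·6 + 8·2 + 1·2 + 9·12 = 307 ≡ 8.
  S_1 = Σ v_i α_i r_i = 11·4·11 + 10·2·6 + 8·3·2 + 1·5·2 + 9·7·12 = 1418 ≡ 1.
  α_i^2 mod 13 = [3, 4, 9, 12, 10].
  S_2 = Σ v_i α_i^2 r_i = 11·3·11 + 10·4·6 + 8·9·2 + 1·12·2 + 9·10·12 = 1851 ≡ 5.
  S = (8, 1, 5) ≠ 0, so r is not a codeword (an error is present).
Step 3: locate the error. For a single error e at position i, S_ℓ = v_i·e·α_i^ℓ, so α_err = S_1/S_0.
  S_0^{−1} = 8^{−1} = 5 (mod 13), so α_err = 1·5 = 5 ≡ 5 = α_4. Error position i = 4.
  Consistency check: S_2/S_1 = 5·1 = 5 ≡ 5 = α_err ✓ (single-error assumption holds).
Step 4: error magnitude e = S_0/v_4 = S_0·∏_{j≠4}(α_4 − α_j) = 8·1 = 8 ≡ 8 (mod 13).
Step 5: correct position 4: c_4 = r_4 − e = 2 − 8 ≡ 7 (mod 13). Hence c = [11, 6, 2, 7, 12].
  Check: interpolating c through the α_i gives m(x) = 1 + 9·x (degree < 2) with m(α_i) = c_i for every i, so c is indeed a codeword.


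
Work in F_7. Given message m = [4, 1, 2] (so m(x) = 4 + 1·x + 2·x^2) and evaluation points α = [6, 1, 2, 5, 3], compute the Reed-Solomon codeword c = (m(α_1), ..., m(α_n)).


c = [5, 0, 0, 3, 4]

Message polynomial: m(x) = 4 + 1·x + 2·x^2 (mod 7).
For each evaluation point α_i, compute m(α_i) mod 7:
  α_1 = 6: Horner steps 2 → 6 → 5, so m(6) = 5.
  α_2 = 1: Horner steps 2 → 3 → 0, so m(1) = 0.
  α_3 = 2: Horner steps 2 → 5 → 0, so m(2) = 0.
  α_4 = 5: Horner steps 2 → 4 → 3, so m(5) = 3.
  α_5 = 3: Horner steps 2 → 0 → 4, so m(3) = 4.
Codeword c = [5, 0, 0, 3, 4] ∈ F_7^5.


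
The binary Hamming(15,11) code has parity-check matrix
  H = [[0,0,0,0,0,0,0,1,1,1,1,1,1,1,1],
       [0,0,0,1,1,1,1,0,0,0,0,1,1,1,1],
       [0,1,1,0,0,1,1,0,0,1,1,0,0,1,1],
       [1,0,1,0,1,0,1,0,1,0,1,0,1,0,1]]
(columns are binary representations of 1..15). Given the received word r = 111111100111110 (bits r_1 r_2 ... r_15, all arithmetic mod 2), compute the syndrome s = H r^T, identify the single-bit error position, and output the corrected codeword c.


s = (1, 1, 1, 0)^T, error position = 14, corrected codeword c = 111111100111100

Compute s = H r^T mod 2 one row at a time:
  s_1 = 0 + 0 + 1 + 1 + 1 + 1 + 1 + 0 = 5 ≡ 1 (mod 2).
  s_2 = 1 + 1 + 1 + 1 + 1 + 1 + 1 + 0 = 7 ≡ 1 (mod 2).
  s_3 = 1 + 1 + 1 + 1 + 1 + 1 + 1 + 0 = 7 ≡ 1 (mod 2).
  s_4 = 1 + 1 + 1 + 1 + 0 + 1 + 1 + 0 = 6 ≡ 0 (mod 2).
s = (1, 1, 1, 0)^T — this equals column 14 of H (binary 1110), so error is at position 14.
Correct: flip bit 14 of r = 111111100111110 to get c = 111111100111100.


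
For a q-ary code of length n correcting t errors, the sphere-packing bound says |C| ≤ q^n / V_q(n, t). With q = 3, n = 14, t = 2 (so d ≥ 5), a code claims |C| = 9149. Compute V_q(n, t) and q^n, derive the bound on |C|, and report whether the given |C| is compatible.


V_q(n, t) = 393, q^n = 4782969, Hamming bound = 12170, |C| = 9149 ≤ bound (satisfied).

Step 1: Compute V_q(n, t) = Σ_{j=0}^2 C(n, j) (q−1)^j.
  j = 0: C(14,0)·(2)^0 = 1·1 = 1.
  j = 1: C(14,1)·(2)^1 = 14·2 = 28.
  j = 2: C(14,2)·(2)^2 = 91·4 = 364.
  V_q(n, t) = 1 + 28 + 364 = 393.
Step 2: q^n = 3^14 = 4782969.
Step 3: Hamming bound ⌊q^n / V_q(n,t)⌋ = ⌊4782969/393⌋ = 12170.
Step 4: Compare |C| = 9149 to 12170: satisfied.
The claimed |C| lies below the Hamming bound.


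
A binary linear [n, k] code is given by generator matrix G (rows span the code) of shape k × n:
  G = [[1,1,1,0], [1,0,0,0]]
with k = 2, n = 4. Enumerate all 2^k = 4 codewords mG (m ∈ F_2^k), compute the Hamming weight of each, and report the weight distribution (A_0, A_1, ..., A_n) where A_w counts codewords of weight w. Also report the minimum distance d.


Weight distribution: A_0 = 1, A_1 = 1, A_2 = 1, A_3 = 1. Minimum distance d = 1.

Enumerate all 2^2 = 4 messages m ∈ F_2^2.
For each, compute codeword c = mG in F_2^4, then tally its weight.
  m = 00 → c = 0000, weight = 0.
  m = 10 → c = 1110, weight = 3.
  m = 01 → c = 1000, weight = 1.
  m = 11 → c = 0110, weight = 2.
Tally weights:
  weight 0: 1 codewords.
  weight 1: 1 codewords.
  weight 2: 1 codewords.
  weight 3: 1 codewords.
Minimum distance d = smallest w > 0 with A_w > 0 = 1.
Sanity: Σ A_w = 4 = 2^2 = 4 ✓.


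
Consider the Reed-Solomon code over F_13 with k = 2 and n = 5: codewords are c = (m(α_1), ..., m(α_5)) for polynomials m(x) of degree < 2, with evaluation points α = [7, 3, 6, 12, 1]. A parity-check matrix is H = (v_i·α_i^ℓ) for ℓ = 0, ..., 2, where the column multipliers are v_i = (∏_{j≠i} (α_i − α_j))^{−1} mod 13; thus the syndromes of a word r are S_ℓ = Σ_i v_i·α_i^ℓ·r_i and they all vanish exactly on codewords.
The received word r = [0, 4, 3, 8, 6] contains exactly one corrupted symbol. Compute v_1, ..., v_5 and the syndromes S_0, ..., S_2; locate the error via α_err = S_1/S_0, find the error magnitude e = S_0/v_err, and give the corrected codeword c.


S = (11, 1, 6), error at position 3, error magnitude e = 2, c = [0, 4, 1, 8, 6].

Step 1: column multipliers v_i = (∏_{j≠i}(α_i − α_j))^{−1} mod 13.
  i = 1 (α = 7): (7−3)(7−6)(7−12)(7−1) = 4·1·(−5)·6 = −120 ≡ 10, so v_1 = 10^{−1} = 4 (mod 13).
  i = 2 (α = 3): (3−7)(3−6)(3−12)(3−1) = (−4)·(−3)·(−9)·2 = −216 ≡ 5, so v_2 = 5^{−1} = 8 (mod 13).
  i = 3 (α = 6): (6−7)(6−3)(6−12)(6−1) = (−1)·3·(−6)·5 = 90 ≡ 12, so v_3 = 12^{−1} = 12 (mod 13).
  i = 4 (α = 12): (12−7)(12−3)(12−6)(12−1) = 5·9·6·11 = 2970 ≡ 6, so v_4 = 6^{−1} = 11 (mod 13).
  i = 5 (α = 1): (1−7)(1−3)(1−6)(1−12) = (−6)·(−2)·(−5)·(−11) = 660 ≡ 10, so v_5 = 10^{−1} = 4 (mod 13).
  v = [4, 8, 12, 11, 4].
Step 2: syndromes of r = [0, 4, 3, 8, 6] (all sums mod 13).
  S_0 = Σ v_i r_i = 4·0 + 8·4 + 12·3 + 11·8 + 4·6 = 180 ≡ 11.
  S_1 = Σ v_i α_i r_i = 4·7·0 + 8·3·4 + 12·6·3 + 11·12·8 + 4·1·6 = 1392 ≡ 1.
  α_i^2 mod 13 = [10, 9, 10, 1, 1].
  S_2 = Σ v_i α_i^2 r_i = 4·10·0 + 8·9·4 + 12·10·3 + 11·1·8 + 4·1·6 = 760 ≡ 6.
  S = (11, 1, 6) ≠ 0, so r is not a codeword (an error is present).
Step 3: locate the error. For a single error e at position i, S_ℓ = v_i·e·α_i^ℓ, so α_err = S_1/S_0.
  S_0^{−1} = 11^{−1} = 6 (mod 13), so α_err = 1·6 = 6 ≡ 6 = α_3. Error position i = 3.
  Consistency check: S_2/S_1 = 6·1 = 6 ≡ 6 = α_err ✓ (single-error assumption holds).
Step 4: error magnitude e = S_0/v_3 = S_0·∏_{j≠3}(α_3 − α_j) = 11·12 = 132 ≡ 2 (mod 13).
Step 5: correct position 3: c_3 = r_3 − e = 3 − 2 ≡ 1 (mod 13). Hence c = [0, 4, 1, 8, 6].
  Check: interpolating c through the α_i gives m(x) = 7 + 12·x (degree < 2) with m(α_i) = c_i for every i, so c is indeed a codeword.


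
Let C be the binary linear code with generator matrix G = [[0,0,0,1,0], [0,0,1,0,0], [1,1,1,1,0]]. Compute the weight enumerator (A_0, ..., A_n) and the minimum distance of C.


Weight distribution: A_0 = 1, A_1 = 2, A_2 = 2, A_3 = 2, A_4 = 1. Minimum distance d = 1.

Enumerate all 2^3 = 8 messages m ∈ F_2^3.
For each, compute codeword c = mG in F_2^5, then tally its weight.
  m = 000 → c = 00000, weight = 0.
  m = 100 → c = 00010, weight = 1.
  m = 010 → c = 00100, weight = 1.
  m = 110 → c = 00110, weight = 2.
  m = 001 → c = 11110, weight = 4.
  m = 101 → c = 11100, weight = 3.
  m = 011 → c = 11010, weight = 3.
  m = 111 → c = 11000, weight = 2.
Tally weights:
  weight 0: 1 codewords.
  weight 1: 2 codewords.
  weight 2: 2 codewords.
  weight 3: 2 codewords.
  weight 4: 1 codewords.
Minimum distance d = smallest w > 0 with A_w > 0 = 1.
Sanity: Σ A_w = 8 = 2^3 = 8 ✓.


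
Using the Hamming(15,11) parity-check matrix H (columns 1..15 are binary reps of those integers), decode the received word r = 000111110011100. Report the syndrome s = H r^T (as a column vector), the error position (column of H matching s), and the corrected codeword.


s = (0, 0, 1, 0)^T, error position = 2, corrected codeword c = 010111110011100

Compute s = H r^T mod 2 one row at a time:
  s_1 = 1 + 0 + 0 + 1 + 1 + 1 + 0 + 0 = 4 ≡ 0 (mod 2).
  s_2 = 1 + 1 + 1 + 1 + 1 + 1 + 0 + 0 = 6 ≡ 0 (mod 2).
  s_3 = 0 + 0 + 1 + 1 + 0 + 1 + 0 + 0 = 3 ≡ 1 (mod 2).
  s_4 = 0 + 0 + 1 + 1 + 0 + 1 + 1 + 0 = 4 ≡ 0 (mod 2).
s = (0, 0, 1, 0)^T — this equals column 2 of H (binary 0010), so error is at position 2.
Correct: flip bit 2 of r = 000111110011100 to get c = 010111110011100.


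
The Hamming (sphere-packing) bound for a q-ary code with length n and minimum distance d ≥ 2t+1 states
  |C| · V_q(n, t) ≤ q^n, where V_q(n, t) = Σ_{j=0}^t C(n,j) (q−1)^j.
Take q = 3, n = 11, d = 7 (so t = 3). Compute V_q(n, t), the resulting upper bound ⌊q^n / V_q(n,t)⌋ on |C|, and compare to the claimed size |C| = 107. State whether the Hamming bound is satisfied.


V_q(n, t) = 1563, q^n = 177147, Hamming bound = 113, |C| = 107 ≤ bound (satisfied).

Step 1: Compute V_q(n, t) = Σ_{j=0}^3 C(n, j) (q−1)^j.
  j = 0: C(11,0)·(2)^0 = 1·1 = 1.
  j = 1: C(11,1)·(2)^1 = 11·2 = 22.
  j = 2: C(11,2)·(2)^2 = 55·4 = 220.
  j = 3: C(11,3)·(2)^3 = 165·8 = 1320.
  V_q(n, t) = 1 + 22 + 220 + 1320 = 1563.
Step 2: q^n = 3^11 = 177147.
Step 3: Hamming bound ⌊q^n / V_q(n,t)⌋ = ⌊177147/1563⌋ = 113.
Step 4: Compare |C| = 107 to 113: satisfied.
The claimed |C| lies below the Hamming bound.


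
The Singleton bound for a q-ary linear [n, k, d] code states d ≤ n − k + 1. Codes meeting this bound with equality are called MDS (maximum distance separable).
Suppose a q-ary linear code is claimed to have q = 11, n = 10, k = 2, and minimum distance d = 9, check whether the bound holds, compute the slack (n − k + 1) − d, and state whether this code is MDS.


Singleton RHS = n − k + 1 = 9, slack = 0, bound satisfied, MDS.

Singleton bound: d ≤ n − k + 1.
Here n = 10, k = 2, so n − k + 1 = 9.
Given d = 9, check d ≤ 9: YES.
Slack = (n − k + 1) − d = 0.
The code is MDS (slack = 0).
Description: the claimed parameters are [10, 2, 9]_11; such a code would be MDS (meets Singleton bound).


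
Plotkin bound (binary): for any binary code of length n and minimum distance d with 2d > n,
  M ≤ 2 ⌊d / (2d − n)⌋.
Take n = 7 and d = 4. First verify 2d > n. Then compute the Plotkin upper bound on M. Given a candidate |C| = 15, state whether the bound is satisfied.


Plotkin bound M ≤ 8; given |C| = 15 > bound (violated).

Check applicability: 2d = 8, n = 7.
2d − n = 1 > 0, so Plotkin applies.
Compute d/(2d−n) = 4/1 ≈ 4.0000.
⌊d/(2d−n)⌋ = 4.
Plotkin bound: M ≤ 2·4 = 8.
Given |C| = 15, check: VIOLATED.
This |C| is above the Plotkin bound, so no binary code with n = 7, d = 4 and 15 codewords exists.


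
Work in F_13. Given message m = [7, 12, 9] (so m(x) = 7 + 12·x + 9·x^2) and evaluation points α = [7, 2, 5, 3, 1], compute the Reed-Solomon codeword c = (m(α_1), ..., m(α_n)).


c = [12, 2, 6, 7, 2]

Message polynomial: m(x) = 7 + 12·x + 9·x^2 (mod 13).
For each evaluation point α_i, compute m(α_i) mod 13:
  α_1 = 7: Horner steps 9 → 10 → 12, so m(7) = 12.
  α_2 = 2: Horner steps 9 → 4 → 2, so m(2) = 2.
  α_3 = 5: Horner steps 9 → 5 → 6, so m(5) = 6.
  α_4 = 3: Horner steps 9 → 0 → 7, so m(3) = 7.
  α_5 = 1: Horner steps 9 → 8 → 2, so m(1) = 2.
Codeword c = [12, 2, 6, 7, 2] ∈ F_13^5.


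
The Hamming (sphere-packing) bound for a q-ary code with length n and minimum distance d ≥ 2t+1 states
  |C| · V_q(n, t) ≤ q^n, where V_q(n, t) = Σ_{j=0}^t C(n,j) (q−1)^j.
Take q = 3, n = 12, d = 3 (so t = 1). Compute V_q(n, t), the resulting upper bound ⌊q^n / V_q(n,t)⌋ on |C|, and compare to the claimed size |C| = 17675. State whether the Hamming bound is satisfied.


V_q(n, t) = 25, q^n = 531441, Hamming bound = 21257, |C| = 17675 ≤ bound (satisfied).

Step 1: Compute V_q(n, t) = Σ_{j=0}^1 C(n, j) (q−1)^j.
  j = 0: C(12,0)·(2)^0 = 1·1 = 1.
  j = 1: C(12,1)·(2)^1 = 12·2 = 24.
  V_q(n, t) = 1 + 24 = 25.
Step 2: q^n = 3^12 = 531441.
Step 3: Hamming bound ⌊q^n / V_q(n,t)⌋ = ⌊531441/25⌋ = 21257.
Step 4: Compare |C| = 17675 to 21257: satisfied.
The claimed |C| lies below the Hamming bound.


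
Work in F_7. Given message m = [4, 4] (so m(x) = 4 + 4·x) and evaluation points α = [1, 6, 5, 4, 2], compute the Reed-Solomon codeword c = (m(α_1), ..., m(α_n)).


c = [1, 0, 3, 6, 5]

Message polynomial: m(x) = 4 + 4·x (mod 7).
For each evaluation point α_i, compute m(α_i) mod 7:
  α_1 = 1: Horner steps 4 → 1, so m(1) = 1.
  α_2 = 6: Horner steps 4 → 0, so m(6) = 0.
  α_3 = 5: Horner steps 4 → 3, so m(5) = 3.
  α_4 = 4: Horner steps 4 → 6, so m(4) = 6.
  α_5 = 2: Horner steps 4 → 5, so m(2) = 5.
Codeword c = [1, 0, 3, 6, 5] ∈ F_7^5.


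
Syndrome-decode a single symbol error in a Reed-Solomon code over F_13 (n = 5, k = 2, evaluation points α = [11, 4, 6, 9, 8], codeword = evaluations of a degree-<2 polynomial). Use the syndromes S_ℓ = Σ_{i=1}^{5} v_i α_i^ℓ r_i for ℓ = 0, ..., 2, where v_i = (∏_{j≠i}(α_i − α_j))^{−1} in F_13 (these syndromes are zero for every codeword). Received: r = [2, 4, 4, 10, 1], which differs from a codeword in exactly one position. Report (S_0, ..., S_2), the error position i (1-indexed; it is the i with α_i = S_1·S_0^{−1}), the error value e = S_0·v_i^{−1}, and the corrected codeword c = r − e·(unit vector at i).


S = (12, 7, 3), error at position 3, error magnitude e = 8, c = [2, 4, 9, 10, 1].

Step 1: column multipliers v_i = (∏_{j≠i}(α_i − α_j))^{−1} mod 13.
  i = 1 (α = 11): (11−4)(11−6)(11−9)(11−8) = 7·5·2·3 = 210 ≡ 2, so v_1 = 2^{−1} = 7 (mod 13).
  i = 2 (α = 4): (4−11)(4−6)(4−9)(4−8) = (−7)·(−2)·(−5)·(−4) = 280 ≡ 7, so v_2 = 7^{−1} = 2 (mod 13).
  i = 3 (α = 6): (6−11)(6−4)(6−9)(6−8) = (−5)·2·(−3)·(−2) = −60 ≡ 5, so v_3 = 5^{−1} = 8 (mod 13).
  i = 4 (α = 9): (9−11)(9−4)(9−6)(9−8) = (−2)·5·3·1 = −30 ≡ 9, so v_4 = 9^{−1} = 3 (mod 13).
  i = 5 (α = 8): (8−11)(8−4)(8−6)(8−9) = (−3)·4·2·(−1) = 24 ≡ 11, so v_5 = 11^{−1} = 6 (mod 13).
  v = [7, 2, 8, 3, 6].
Step 2: syndromes of r = [2, 4, 4, 10, 1] (all sums mod 13).
  S_0 = Σ v_i r_i = 7·2 + 2·4 + 8·4 + 3·10 + 6·1 = 90 ≡ 12.
  S_1 = Σ v_i α_i r_i = 7·11·2 + 2·4·4 + 8·6·4 + 3·9·10 + 6·8·1 = 696 ≡ 7.
  α_i^2 mod 13 = [4, 3, 10, 3, 12].
  S_2 = Σ v_i α_i^2 r_i = 7·4·2 + 2·3·4 + 8·10·4 + 3·3·10 + 6·12·1 = 562 ≡ 3.
  S = (12, 7, 3) ≠ 0, so r is not a codeword (an error is present).
Step 3: locate the error. For a single error e at position i, S_ℓ = v_i·e·α_i^ℓ, so α_err = S_1/S_0.
  S_0^{−1} = 12^{−1} = 12 (mod 13), so α_err = 7·12 = 84 ≡ 6 = α_3. Error position i = 3.
  Consistency check: S_2/S_1 = 3·2 = 6 ≡ 6 = α_err ✓ (single-error assumption holds).
Step 4: error magnitude e = S_0/v_3 = S_0·∏_{j≠3}(α_3 − α_j) = 12·5 = 60 ≡ 8 (mod 13).
Step 5: correct position 3: c_3 = r_3 − e = 4 − 8 ≡ 9 (mod 13). Hence c = [2, 4, 9, 10, 1].
  Check: interpolating c through the α_i gives m(x) = 7 + 9·x (degree < 2) with m(α_i) = c_i for every i, so c is indeed a codeword.


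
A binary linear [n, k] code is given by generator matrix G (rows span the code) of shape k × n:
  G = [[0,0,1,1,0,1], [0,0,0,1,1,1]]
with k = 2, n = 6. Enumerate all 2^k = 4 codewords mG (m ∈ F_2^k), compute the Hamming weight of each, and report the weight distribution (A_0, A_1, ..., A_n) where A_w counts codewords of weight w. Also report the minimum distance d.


Weight distribution: A_0 = 1, A_2 = 1, A_3 = 2. Minimum distance d = 2.

Enumerate all 2^2 = 4 messages m ∈ F_2^2.
For each, compute codeword c = mG in F_2^6, then tally its weight.
  m = 00 → c = 000000, weight = 0.
  m = 10 → c = 001101, weight = 3.
  m = 01 → c = 000111, weight = 3.
  m = 11 → c = 001010, weight = 2.
Tally weights:
  weight 0: 1 codewords.
  weight 2: 1 codewords.
  weight 3: 2 codewords.
Minimum distance d = smallest w > 0 with A_w > 0 = 2.
Sanity: Σ A_w = 4 = 2^2 = 4 ✓.


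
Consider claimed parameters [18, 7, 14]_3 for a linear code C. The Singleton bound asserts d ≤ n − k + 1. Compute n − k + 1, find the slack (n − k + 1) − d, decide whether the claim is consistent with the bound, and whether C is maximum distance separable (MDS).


Singleton RHS = n − k + 1 = 12, slack = -2, bound violated (no such code; not MDS).

Singleton bound: d ≤ n − k + 1.
Here n = 18, k = 7, so n − k + 1 = 12.
Given d = 14, check d ≤ 12: NO.
Slack = (n − k + 1) − d = -2.
The slack is negative: d = 14 exceeds n − k + 1 = 12 by 2, so the Singleton bound is violated and no linear [18, 7, 14]_3 code can exist. In particular it is not MDS (MDS requires d = n − k + 1 exactly).
Description: the claimed parameters are [18, 7, 14]_3; such a code would be impossible (violates the Singleton bound).


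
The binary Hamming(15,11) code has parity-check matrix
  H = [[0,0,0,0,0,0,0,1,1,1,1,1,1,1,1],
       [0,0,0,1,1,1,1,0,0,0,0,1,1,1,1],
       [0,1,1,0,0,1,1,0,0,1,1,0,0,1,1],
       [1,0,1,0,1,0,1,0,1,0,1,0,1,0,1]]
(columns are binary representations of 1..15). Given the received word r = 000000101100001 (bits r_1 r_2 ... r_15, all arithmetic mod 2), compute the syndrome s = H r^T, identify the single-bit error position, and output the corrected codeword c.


s = (1, 0, 1, 1)^T, error position = 11, corrected codeword c = 000000101110001

Compute s = H r^T mod 2 one row at a time:
  s_1 = 0 + 1 + 1 + 0 + 0 + 0 + 0 + 1 = 3 ≡ 1 (mod 2).
  s_2 = 0 + 0 + 0 + 1 + 0 + 0 + 0 + 1 = 2 ≡ 0 (mod 2).
  s_3 = 0 + 0 + 0 + 1 + 1 + 0 + 0 + 1 = 3 ≡ 1 (mod 2).
  s_4 = 0 + 0 + 0 + 1 + 1 + 0 + 0 + 1 = 3 ≡ 1 (mod 2).
s = (1, 0, 1, 1)^T — this equals column 11 of H (binary 1011), so error is at position 11.
Correct: flip bit 11 of r = 000000101100001 to get c = 000000101110001.


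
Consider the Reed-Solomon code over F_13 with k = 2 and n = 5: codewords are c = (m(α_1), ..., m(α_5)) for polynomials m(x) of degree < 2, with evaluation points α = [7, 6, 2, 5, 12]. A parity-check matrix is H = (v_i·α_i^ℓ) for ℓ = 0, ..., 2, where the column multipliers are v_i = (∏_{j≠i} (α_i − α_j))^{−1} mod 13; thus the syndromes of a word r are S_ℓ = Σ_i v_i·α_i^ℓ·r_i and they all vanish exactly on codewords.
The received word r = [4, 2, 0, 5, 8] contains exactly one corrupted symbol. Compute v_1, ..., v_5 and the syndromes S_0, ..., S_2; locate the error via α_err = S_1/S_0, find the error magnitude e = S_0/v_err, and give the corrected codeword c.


S = (11, 1, 6), error at position 2, error magnitude e = 4, c = [4, 11, 0, 5, 8].

Step 1: column multipliers v_i = (∏_{j≠i}(α_i − α_j))^{−1} mod 13.
  i = 1 (α = 7): (7−6)(7−2)(7−5)(7−12) = 1·5·2·(−5) = −50 ≡ 2, so v_1 = 2^{−1} = 7 (mod 13).
  i = 2 (α = 6): (6−7)(6−2)(6−5)(6−12) = (−1)·4·1·(−6) = 24 ≡ 11, so v_2 = 11^{−1} = 6 (mod 13).
  i = 3 (α = 2): (2−7)(2−6)(2−5)(2−12) = (−5)·(−4)·(−3)·(−10) = 600 ≡ 2, so v_3 = 2^{−1} = 7 (mod 13).
  i = 4 (α = 5): (5−7)(5−6)(5−2)(5−12) = (−2)·(−1)·3·(−7) = −42 ≡ 10, so v_4 = 10^{−1} = 4 (mod 13).
  i = 5 (α = 12): (12−7)(12−6)(12−2)(12−5) = 5·6·10·7 = 2100 ≡ 7, so v_5 = 7^{−1} = 2 (mod 13).
  v = [7, 6, 7, 4, 2].
Step 2: syndromes of r = [4, 2, 0, 5, 8] (all sums mod 13).
  S_0 = Σ v_i r_i = 7·4 + 6·2 + 7·0 + 4·5 + 2·8 = 76 ≡ 11.
  S_1 = Σ v_i α_i r_i = 7·7·4 + 6·6·2 + 7·2·0 + 4·5·5 + 2·12·8 = 560 ≡ 1.
  α_i^2 mod 13 = [10, 10, 4, 12, 1].
  S_2 = Σ v_i α_i^2 r_i = 7·10·4 + 6·10·2 + 7·4·0 + 4·12·5 + 2·1·8 = 656 ≡ 6.
  S = (11, 1, 6) ≠ 0, so r is not a codeword (an error is present).
Step 3: locate the error. For a single error e at position i, S_ℓ = v_i·e·α_i^ℓ, so α_err = S_1/S_0.
  S_0^{−1} = 11^{−1} = 6 (mod 13), so α_err = 1·6 = 6 ≡ 6 = α_2. Error position i = 2.
  Consistency check: S_2/S_1 = 6·1 = 6 ≡ 6 = α_err ✓ (single-error assumption holds).
Step 4: error magnitude e = S_0/v_2 = S_0·∏_{j≠2}(α_2 − α_j) = 11·11 = 121 ≡ 4 (mod 13).
Step 5: correct position 2: c_2 = r_2 − e = 2 − 4 ≡ 11 (mod 13). Hence c = [4, 11, 0, 5, 8].
  Check: interpolating c through the α_i gives m(x) = 1 + 6·x (degree < 2) with m(α_i) = c_i for every i, so c is indeed a codeword.
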